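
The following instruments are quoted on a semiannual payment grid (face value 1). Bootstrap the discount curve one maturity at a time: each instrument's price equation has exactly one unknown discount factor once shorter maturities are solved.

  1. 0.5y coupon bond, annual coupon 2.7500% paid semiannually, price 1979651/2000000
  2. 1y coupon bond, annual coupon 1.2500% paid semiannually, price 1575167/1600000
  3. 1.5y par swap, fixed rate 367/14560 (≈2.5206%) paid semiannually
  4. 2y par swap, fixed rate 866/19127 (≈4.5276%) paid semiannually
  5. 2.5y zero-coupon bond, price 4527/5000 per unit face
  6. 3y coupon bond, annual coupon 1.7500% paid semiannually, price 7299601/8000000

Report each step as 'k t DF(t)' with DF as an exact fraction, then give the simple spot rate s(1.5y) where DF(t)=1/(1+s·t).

step 1 [0.5y] bond c/2=11/800: DF=(1979651/2000000 − 11/800·(0))/(1+11/800) = 2441/2500 ≈ 0.976400
step 2 [1y] bond c/2=1/160: DF=(1575167/1600000 − 1/160·(0.976400))/(1+1/160) = 9723/10000 ≈ 0.972300
step 3 [1.5y] swap r/2=367/29120: DF=(1 − 367/29120·(0.976400+0.972300))/(1+367/29120) = 9633/10000 ≈ 0.963300
step 4 [2y] swap r/2=433/19127: DF=(1 − 433/19127·(0.976400+0.972300+0.963300))/(1+433/19127) = 4567/5000 ≈ 0.913400
step 5 [2.5y] zero: DF = P = 4527/5000 ≈ 0.905400
step 6 [3y] bond c/2=7/800: DF=(7299601/8000000 − 7/800·(0.976400+0.972300+0.963300+0.913400+0.905400))/(1+7/800) = 1727/2000 ≈ 0.863500

1 1/2 2441/2500
2 1 9723/10000
3 3/2 9633/10000
4 2 4567/5000
5 5/2 4527/5000
6 3 1727/2000
s(1.5y) = (1/(9633/10000) − 1)/(3/2) = 734/28899 ≈ 2.5399%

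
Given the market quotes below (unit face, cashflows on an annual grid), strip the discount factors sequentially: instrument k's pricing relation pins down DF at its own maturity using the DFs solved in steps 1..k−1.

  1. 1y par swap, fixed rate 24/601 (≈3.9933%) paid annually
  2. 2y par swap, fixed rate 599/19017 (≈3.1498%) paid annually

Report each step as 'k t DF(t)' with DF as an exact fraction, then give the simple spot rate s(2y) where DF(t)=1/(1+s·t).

step 1 [1y] swap r/1=24/601: DF=(1 − 24/601·(0))/(1+24/601) = 601/625 ≈ 0.961600
step 2 [2y] swap r/1=599/19017: DF=(1 − 599/19017·(0.961600))/(1+599/19017) = 9401/10000 ≈ 0.940100

1 1 601/625
2 2 9401/10000
s(2y) = (1/(9401/10000) − 1)/(2) = 599/18802 ≈ 3.1858%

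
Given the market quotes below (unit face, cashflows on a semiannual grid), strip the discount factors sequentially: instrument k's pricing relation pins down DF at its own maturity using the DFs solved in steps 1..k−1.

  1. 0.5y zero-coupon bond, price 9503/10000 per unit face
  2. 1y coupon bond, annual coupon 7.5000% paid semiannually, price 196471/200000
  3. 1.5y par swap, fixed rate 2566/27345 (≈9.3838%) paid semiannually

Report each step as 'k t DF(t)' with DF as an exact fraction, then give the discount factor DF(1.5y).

1 1/2 9503/10000
2 1 73/80
3 3/2 8717/10000
DF(1.5y) = 8717/10000 ≈ 0.871700

step 1 [0.5y] zero: DF = P = 9503/10000 ≈ 0.950300
step 2 [1y] bond c/2=3/80: DF=(196471/200000 − 3/80·(0.950300))/(1+3/80) = 73/80 ≈ 0.912500
step 3 [1.5y] swap r/2=1283/27345: DF=(1 − 1283/27345·(0.950300+0.912500))/(1+1283/27345) = 8717/10000 ≈ 0.871700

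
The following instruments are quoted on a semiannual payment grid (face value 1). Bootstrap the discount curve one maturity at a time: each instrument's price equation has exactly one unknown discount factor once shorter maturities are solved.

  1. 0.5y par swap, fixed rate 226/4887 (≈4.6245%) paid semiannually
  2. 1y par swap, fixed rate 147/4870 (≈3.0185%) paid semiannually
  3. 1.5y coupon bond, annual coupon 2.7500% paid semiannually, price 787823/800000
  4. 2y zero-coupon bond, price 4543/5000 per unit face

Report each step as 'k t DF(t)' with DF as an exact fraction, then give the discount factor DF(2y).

step 1 [0.5y] swap r/2=113/4887: DF=(1 − 113/4887·(0))/(1+113/4887) = 4887/5000 ≈ 0.977400
step 2 [1y] swap r/2=147/9740: DF=(1 − 147/9740·(0.977400))/(1+147/9740) = 4853/5000 ≈ 0.970600
step 3 [1.5y] bond c/2=11/800: DF=(787823/800000 − 11/800·(0.977400+0.970600))/(1+11/800) = 189/200 ≈ 0.945000
step 4 [2y] zero: DF = P = 4543/5000 ≈ 0.908600

1 1/2 4887/5000
2 1 4853/5000
3 3/2 189/200
4 2 4543/5000
DF(2y) = 4543/5000 ≈ 0.908600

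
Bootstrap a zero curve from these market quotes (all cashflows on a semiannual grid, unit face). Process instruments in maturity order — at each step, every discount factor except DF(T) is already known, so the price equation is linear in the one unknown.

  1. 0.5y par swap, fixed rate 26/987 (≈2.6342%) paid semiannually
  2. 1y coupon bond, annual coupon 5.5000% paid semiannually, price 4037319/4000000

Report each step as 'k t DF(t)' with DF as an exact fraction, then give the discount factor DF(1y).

step 1 [0.5y] swap r/2=13/987: DF=(1 − 13/987·(0))/(1+13/987) = 987/1000 ≈ 0.987000
step 2 [1y] bond c/2=11/400: DF=(4037319/4000000 − 11/400·(0.987000))/(1+11/400) = 9559/10000 ≈ 0.955900

1 1/2 987/1000
2 1 9559/10000
DF(1y) = 9559/10000 ≈ 0.955900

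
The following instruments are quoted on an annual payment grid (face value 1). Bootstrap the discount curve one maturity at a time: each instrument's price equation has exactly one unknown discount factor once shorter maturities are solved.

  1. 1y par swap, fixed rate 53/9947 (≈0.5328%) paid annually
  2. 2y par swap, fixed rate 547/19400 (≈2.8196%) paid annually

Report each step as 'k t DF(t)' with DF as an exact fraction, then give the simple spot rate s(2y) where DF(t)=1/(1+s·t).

step 1 [1y] swap r/1=53/9947: DF=(1 − 53/9947·(0))/(1+53/9947) = 9947/10000 ≈ 0.994700
step 2 [2y] swap r/1=547/19400: DF=(1 − 547/19400·(0.994700))/(1+547/19400) = 9453/10000 ≈ 0.945300

1 1 9947/10000
2 2 9453/10000
s(2y) = (1/(9453/10000) − 1)/(2) = 547/18906 ≈ 2.8933%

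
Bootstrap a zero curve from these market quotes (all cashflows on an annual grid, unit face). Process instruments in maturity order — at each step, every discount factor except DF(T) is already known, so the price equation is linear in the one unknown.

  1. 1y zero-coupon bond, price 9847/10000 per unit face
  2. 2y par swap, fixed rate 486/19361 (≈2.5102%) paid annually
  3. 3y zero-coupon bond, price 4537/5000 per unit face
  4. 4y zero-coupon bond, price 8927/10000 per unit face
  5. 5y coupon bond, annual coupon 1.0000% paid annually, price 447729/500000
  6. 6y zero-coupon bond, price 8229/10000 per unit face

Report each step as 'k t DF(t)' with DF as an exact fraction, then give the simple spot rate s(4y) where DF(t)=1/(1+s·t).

1 1 9847/10000
2 2 4757/5000
3 3 4537/5000
4 4 8927/10000
5 5 531/625
6 6 8229/10000
s(4y) = (1/(8927/10000) − 1)/(4) = 1073/35708 ≈ 3.0049%

step 1 [1y] zero: DF = P = 9847/10000 ≈ 0.984700
step 2 [2y] swap r/1=486/19361: DF=(1 − 486/19361·(0.984700))/(1+486/19361) = 4757/5000 ≈ 0.951400
step 3 [3y] zero: DF = P = 4537/5000 ≈ 0.907400
step 4 [4y] zero: DF = P = 8927/10000 ≈ 0.892700
step 5 [5y] bond c/1=1/100: DF=(447729/500000 − 1/100·(0.984700+0.951400+0.907400+0.892700))/(1+1/100) = 531/625 ≈ 0.849600
step 6 [6y] zero: DF = P = 8229/10000 ≈ 0.822900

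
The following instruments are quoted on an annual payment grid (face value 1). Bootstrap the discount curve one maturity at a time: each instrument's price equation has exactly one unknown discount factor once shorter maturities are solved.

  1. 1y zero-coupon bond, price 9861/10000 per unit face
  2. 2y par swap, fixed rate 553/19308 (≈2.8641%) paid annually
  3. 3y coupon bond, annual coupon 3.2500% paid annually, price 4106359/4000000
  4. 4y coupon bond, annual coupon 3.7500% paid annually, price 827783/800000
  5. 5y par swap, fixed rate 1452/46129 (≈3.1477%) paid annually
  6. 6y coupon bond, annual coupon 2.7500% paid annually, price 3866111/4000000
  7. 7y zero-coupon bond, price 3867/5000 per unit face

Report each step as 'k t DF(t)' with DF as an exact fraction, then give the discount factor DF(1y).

step 1 [1y] zero: DF = P = 9861/10000 ≈ 0.986100
step 2 [2y] swap r/1=553/19308: DF=(1 − 553/19308·(0.986100))/(1+553/19308) = 9447/10000 ≈ 0.944700
step 3 [3y] bond c/1=13/400: DF=(4106359/4000000 − 13/400·(0.986100+0.944700))/(1+13/400) = 1867/2000 ≈ 0.933500
step 4 [4y] bond c/1=3/80: DF=(827783/800000 − 3/80·(0.986100+0.944700+0.933500))/(1+3/80) = 4469/5000 ≈ 0.893800
step 5 [5y] swap r/1=1452/46129: DF=(1 − 1452/46129·(0.986100+0.944700+0.933500+0.893800))/(1+1452/46129) = 2137/2500 ≈ 0.854800
step 6 [6y] bond c/1=11/400: DF=(3866111/4000000 − 11/400·(0.986100+0.944700+0.933500+0.893800+0.854800))/(1+11/400) = 2043/2500 ≈ 0.817200
step 7 [7y] zero: DF = P = 3867/5000 ≈ 0.773400

1 1 9861/10000
2 2 9447/10000
3 3 1867/2000
4 4 4469/5000
5 5 2137/2500
6 6 2043/2500
7 7 3867/5000
DF(1y) = 9861/10000 ≈ 0.986100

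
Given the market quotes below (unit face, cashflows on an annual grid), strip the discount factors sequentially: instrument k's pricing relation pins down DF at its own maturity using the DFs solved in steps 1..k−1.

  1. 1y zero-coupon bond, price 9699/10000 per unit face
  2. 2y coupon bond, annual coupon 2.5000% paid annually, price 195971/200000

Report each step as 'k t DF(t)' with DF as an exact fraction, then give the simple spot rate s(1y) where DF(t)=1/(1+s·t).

1 1 9699/10000
2 2 9323/10000
s(1y) = (1/(9699/10000) − 1)/(1) = 301/9699 ≈ 3.1034%

step 1 [1y] zero: DF = P = 9699/10000 ≈ 0.969900
step 2 [2y] bond c/1=1/40: DF=(195971/200000 − 1/40·(0.969900))/(1+1/40) = 9323/10000 ≈ 0.932300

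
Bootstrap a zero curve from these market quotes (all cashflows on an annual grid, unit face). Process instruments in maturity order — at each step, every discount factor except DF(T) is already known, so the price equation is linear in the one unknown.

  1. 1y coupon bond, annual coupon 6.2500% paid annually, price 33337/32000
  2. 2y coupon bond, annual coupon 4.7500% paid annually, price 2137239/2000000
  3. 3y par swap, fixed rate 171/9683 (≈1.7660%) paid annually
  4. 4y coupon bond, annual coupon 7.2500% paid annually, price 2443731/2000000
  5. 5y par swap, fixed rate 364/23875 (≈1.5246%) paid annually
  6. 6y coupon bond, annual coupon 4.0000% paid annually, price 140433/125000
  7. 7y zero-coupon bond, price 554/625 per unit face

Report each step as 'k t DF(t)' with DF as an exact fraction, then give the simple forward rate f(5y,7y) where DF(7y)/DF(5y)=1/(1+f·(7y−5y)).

1 1 1961/2000
2 2 9757/10000
3 3 9487/10000
4 4 9429/10000
5 5 1159/1250
6 6 4483/5000
7 7 554/625
f(5y,7y) = ((1159/1250)/(554/625) − 1)/(2) = 51/2216 ≈ 2.3014%

step 1 [1y] bond c/1=1/16: DF=(33337/32000 − 1/16·(0))/(1+1/16) = 1961/2000 ≈ 0.980500
step 2 [2y] bond c/1=19/400: DF=(2137239/2000000 − 19/400·(0.980500))/(1+19/400) = 9757/10000 ≈ 0.975700
step 3 [3y] swap r/1=171/9683: DF=(1 − 171/9683·(0.980500+0.975700))/(1+171/9683) = 9487/10000 ≈ 0.948700
step 4 [4y] bond c/1=29/400: DF=(2443731/2000000 − 29/400·(0.980500+0.975700+0.948700))/(1+29/400) = 9429/10000 ≈ 0.942900
step 5 [5y] swap r/1=364/23875: DF=(1 − 364/23875·(0.980500+0.975700+0.948700+0.942900))/(1+364/23875) = 1159/1250 ≈ 0.927200
step 6 [6y] bond c/1=1/25: DF=(140433/125000 − 1/25·(0.980500+0.975700+0.948700+0.942900+0.927200))/(1+1/25) = 4483/5000 ≈ 0.896600
step 7 [7y] zero: DF = P = 554/625 ≈ 0.886400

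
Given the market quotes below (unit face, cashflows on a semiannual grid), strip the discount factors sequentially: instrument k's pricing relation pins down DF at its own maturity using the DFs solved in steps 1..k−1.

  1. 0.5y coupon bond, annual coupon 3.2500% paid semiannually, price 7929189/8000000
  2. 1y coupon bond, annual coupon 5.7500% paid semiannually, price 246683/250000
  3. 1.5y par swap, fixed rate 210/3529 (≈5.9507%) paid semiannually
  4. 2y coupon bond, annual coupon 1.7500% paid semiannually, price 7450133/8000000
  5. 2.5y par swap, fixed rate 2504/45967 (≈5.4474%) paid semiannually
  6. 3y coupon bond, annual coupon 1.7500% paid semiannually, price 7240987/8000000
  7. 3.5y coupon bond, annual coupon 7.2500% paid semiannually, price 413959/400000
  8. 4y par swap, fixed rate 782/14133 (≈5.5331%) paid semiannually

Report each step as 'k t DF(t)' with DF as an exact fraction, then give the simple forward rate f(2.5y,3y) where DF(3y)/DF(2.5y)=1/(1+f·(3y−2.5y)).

step 1 [0.5y] bond c/2=13/800: DF=(7929189/8000000 − 13/800·(0))/(1+13/800) = 9753/10000 ≈ 0.975300
step 2 [1y] bond c/2=23/800: DF=(246683/250000 − 23/800·(0.975300))/(1+23/800) = 9319/10000 ≈ 0.931900
step 3 [1.5y] swap r/2=105/3529: DF=(1 − 105/3529·(0.975300+0.931900))/(1+105/3529) = 229/250 ≈ 0.916000
step 4 [2y] bond c/2=7/800: DF=(7450133/8000000 − 7/800·(0.975300+0.931900+0.916000))/(1+7/800) = 8987/10000 ≈ 0.898700
step 5 [2.5y] swap r/2=1252/45967: DF=(1 − 1252/45967·(0.975300+0.931900+0.916000+0.898700))/(1+1252/45967) = 2187/2500 ≈ 0.874800
step 6 [3y] bond c/2=7/800: DF=(7240987/8000000 − 7/800·(0.975300+0.931900+0.916000+0.898700+0.874800))/(1+7/800) = 4287/5000 ≈ 0.857400
step 7 [3.5y] bond c/2=29/800: DF=(413959/400000 − 29/800·(0.975300+0.931900+0.916000+0.898700+0.874800+0.857400))/(1+29/800) = 8079/10000 ≈ 0.807900
step 8 [4y] swap r/2=391/14133: DF=(1 − 391/14133·(0.975300+0.931900+0.916000+0.898700+0.874800+0.857400+0.807900))/(1+391/14133) = 1609/2000 ≈ 0.804500

1 1/2 9753/10000
2 1 9319/10000
3 3/2 229/250
4 2 8987/10000
5 5/2 2187/2500
6 3 4287/5000
7 7/2 8079/10000
8 4 1609/2000
f(2.5y,3y) = ((2187/2500)/(4287/5000) − 1)/(1/2) = 58/1429 ≈ 4.0588%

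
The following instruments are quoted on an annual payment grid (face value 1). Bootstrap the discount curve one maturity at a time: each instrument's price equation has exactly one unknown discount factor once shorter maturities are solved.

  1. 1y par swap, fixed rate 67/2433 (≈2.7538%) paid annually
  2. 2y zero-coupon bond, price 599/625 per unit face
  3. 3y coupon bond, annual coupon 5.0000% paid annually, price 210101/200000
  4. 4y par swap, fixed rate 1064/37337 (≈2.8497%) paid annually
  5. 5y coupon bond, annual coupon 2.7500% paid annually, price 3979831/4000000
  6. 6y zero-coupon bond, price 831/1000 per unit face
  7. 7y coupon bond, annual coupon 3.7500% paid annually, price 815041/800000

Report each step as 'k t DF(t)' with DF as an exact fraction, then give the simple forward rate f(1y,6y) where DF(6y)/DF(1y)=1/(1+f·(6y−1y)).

step 1 [1y] swap r/1=67/2433: DF=(1 − 67/2433·(0))/(1+67/2433) = 2433/2500 ≈ 0.973200
step 2 [2y] zero: DF = P = 599/625 ≈ 0.958400
step 3 [3y] bond c/1=1/20: DF=(210101/200000 − 1/20·(0.973200+0.958400))/(1+1/20) = 1817/2000 ≈ 0.908500
step 4 [4y] swap r/1=1064/37337: DF=(1 − 1064/37337·(0.973200+0.958400+0.908500))/(1+1064/37337) = 1117/1250 ≈ 0.893600
step 5 [5y] bond c/1=11/400: DF=(3979831/4000000 − 11/400·(0.973200+0.958400+0.908500+0.893600))/(1+11/400) = 2171/2500 ≈ 0.868400
step 6 [6y] zero: DF = P = 831/1000 ≈ 0.831000
step 7 [7y] bond c/1=3/80: DF=(815041/800000 − 3/80·(0.973200+0.958400+0.908500+0.893600+0.868400+0.831000))/(1+3/80) = 491/625 ≈ 0.785600

1 1 2433/2500
2 2 599/625
3 3 1817/2000
4 4 1117/1250
5 5 2171/2500
6 6 831/1000
7 7 491/625
f(1y,6y) = ((2433/2500)/(831/1000) − 1)/(5) = 237/6925 ≈ 3.4224%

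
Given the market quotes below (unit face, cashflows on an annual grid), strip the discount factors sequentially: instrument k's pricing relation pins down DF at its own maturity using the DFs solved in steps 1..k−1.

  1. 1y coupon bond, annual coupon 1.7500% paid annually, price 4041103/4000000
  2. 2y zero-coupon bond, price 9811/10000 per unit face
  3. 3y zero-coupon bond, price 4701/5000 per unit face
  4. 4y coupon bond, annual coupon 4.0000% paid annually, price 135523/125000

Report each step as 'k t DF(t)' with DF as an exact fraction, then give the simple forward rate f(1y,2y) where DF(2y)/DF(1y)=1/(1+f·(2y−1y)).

step 1 [1y] bond c/1=7/400: DF=(4041103/4000000 − 7/400·(0))/(1+7/400) = 9929/10000 ≈ 0.992900
step 2 [2y] zero: DF = P = 9811/10000 ≈ 0.981100
step 3 [3y] zero: DF = P = 4701/5000 ≈ 0.940200
step 4 [4y] bond c/1=1/25: DF=(135523/125000 − 1/25·(0.992900+0.981100+0.940200))/(1+1/25) = 1163/1250 ≈ 0.930400

1 1 9929/10000
2 2 9811/10000
3 3 4701/5000
4 4 1163/1250
f(1y,2y) = ((9929/10000)/(9811/10000) − 1)/(1) = 118/9811 ≈ 1.2027%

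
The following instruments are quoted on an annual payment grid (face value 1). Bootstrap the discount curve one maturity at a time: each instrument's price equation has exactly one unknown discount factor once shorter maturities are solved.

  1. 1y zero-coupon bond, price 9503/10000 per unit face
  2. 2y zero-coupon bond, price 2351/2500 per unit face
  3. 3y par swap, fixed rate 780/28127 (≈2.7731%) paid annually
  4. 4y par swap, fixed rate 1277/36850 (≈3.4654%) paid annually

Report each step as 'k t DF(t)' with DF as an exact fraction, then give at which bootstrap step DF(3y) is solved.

1 1 9503/10000
2 2 2351/2500
3 3 461/500
4 4 8723/10000
DF(3y) is solved at step 3

step 1 [1y] zero: DF = P = 9503/10000 ≈ 0.950300
step 2 [2y] zero: DF = P = 2351/2500 ≈ 0.940400
step 3 [3y] swap r/1=780/28127: DF=(1 − 780/28127·(0.950300+0.940400))/(1+780/28127) = 461/500 ≈ 0.922000
step 4 [4y] swap r/1=1277/36850: DF=(1 − 1277/36850·(0.950300+0.940400+0.922000))/(1+1277/36850) = 8723/10000 ≈ 0.872300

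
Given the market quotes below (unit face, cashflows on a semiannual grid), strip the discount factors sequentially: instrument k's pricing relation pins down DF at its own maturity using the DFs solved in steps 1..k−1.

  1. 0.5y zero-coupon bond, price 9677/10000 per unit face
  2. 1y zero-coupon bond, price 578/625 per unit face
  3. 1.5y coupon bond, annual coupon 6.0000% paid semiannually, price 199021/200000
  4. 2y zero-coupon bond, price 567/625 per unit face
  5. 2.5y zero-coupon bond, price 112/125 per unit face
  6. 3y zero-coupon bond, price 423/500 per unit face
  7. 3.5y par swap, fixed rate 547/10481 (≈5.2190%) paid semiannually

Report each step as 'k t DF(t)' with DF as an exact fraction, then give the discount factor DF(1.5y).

step 1 [0.5y] zero: DF = P = 9677/10000 ≈ 0.967700
step 2 [1y] zero: DF = P = 578/625 ≈ 0.924800
step 3 [1.5y] bond c/2=3/100: DF=(199021/200000 − 3/100·(0.967700+0.924800))/(1+3/100) = 911/1000 ≈ 0.911000
step 4 [2y] zero: DF = P = 567/625 ≈ 0.907200
step 5 [2.5y] zero: DF = P = 112/125 ≈ 0.896000
step 6 [3y] zero: DF = P = 423/500 ≈ 0.846000
step 7 [3.5y] swap r/2=547/20962: DF=(1 − 547/20962·(0.967700+0.924800+0.911000+0.907200+0.896000+0.846000))/(1+547/20962) = 8359/10000 ≈ 0.835900

1 1/2 9677/10000
2 1 578/625
3 3/2 911/1000
4 2 567/625
5 5/2 112/125
6 3 423/500
7 7/2 8359/10000
DF(1.5y) = 911/1000 ≈ 0.911000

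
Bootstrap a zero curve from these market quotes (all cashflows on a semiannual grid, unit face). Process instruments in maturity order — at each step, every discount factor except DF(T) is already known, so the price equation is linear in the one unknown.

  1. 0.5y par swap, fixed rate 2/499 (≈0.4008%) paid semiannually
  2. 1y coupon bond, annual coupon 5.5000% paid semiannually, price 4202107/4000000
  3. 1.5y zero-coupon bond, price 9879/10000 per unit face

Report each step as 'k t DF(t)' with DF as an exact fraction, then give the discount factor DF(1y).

step 1 [0.5y] swap r/2=1/499: DF=(1 − 1/499·(0))/(1+1/499) = 499/500 ≈ 0.998000
step 2 [1y] bond c/2=11/400: DF=(4202107/4000000 − 11/400·(0.998000))/(1+11/400) = 9957/10000 ≈ 0.995700
step 3 [1.5y] zero: DF = P = 9879/10000 ≈ 0.987900

1 1/2 499/500
2 1 9957/10000
3 3/2 9879/10000
DF(1y) = 9957/10000 ≈ 0.995700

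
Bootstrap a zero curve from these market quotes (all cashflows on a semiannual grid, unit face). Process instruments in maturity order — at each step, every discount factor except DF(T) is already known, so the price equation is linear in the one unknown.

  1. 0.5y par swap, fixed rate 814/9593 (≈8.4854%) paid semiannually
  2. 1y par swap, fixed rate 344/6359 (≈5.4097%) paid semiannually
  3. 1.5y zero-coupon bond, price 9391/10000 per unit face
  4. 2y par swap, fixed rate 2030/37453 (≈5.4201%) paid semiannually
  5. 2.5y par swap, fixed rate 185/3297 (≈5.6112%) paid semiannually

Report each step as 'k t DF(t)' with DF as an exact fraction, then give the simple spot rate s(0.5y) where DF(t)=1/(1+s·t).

1 1/2 9593/10000
2 1 2371/2500
3 3/2 9391/10000
4 2 1797/2000
5 5/2 1741/2000
s(0.5y) = (1/(9593/10000) − 1)/(1/2) = 814/9593 ≈ 8.4854%

step 1 [0.5y] swap r/2=407/9593: DF=(1 − 407/9593·(0))/(1+407/9593) = 9593/10000 ≈ 0.959300
step 2 [1y] swap r/2=172/6359: DF=(1 − 172/6359·(0.959300))/(1+172/6359) = 2371/2500 ≈ 0.948400
step 3 [1.5y] zero: DF = P = 9391/10000 ≈ 0.939100
step 4 [2y] swap r/2=1015/37453: DF=(1 − 1015/37453·(0.959300+0.948400+0.939100))/(1+1015/37453) = 1797/2000 ≈ 0.898500
step 5 [2.5y] swap r/2=185/6594: DF=(1 − 185/6594·(0.959300+0.948400+0.939100+0.898500))/(1+185/6594) = 1741/2000 ≈ 0.870500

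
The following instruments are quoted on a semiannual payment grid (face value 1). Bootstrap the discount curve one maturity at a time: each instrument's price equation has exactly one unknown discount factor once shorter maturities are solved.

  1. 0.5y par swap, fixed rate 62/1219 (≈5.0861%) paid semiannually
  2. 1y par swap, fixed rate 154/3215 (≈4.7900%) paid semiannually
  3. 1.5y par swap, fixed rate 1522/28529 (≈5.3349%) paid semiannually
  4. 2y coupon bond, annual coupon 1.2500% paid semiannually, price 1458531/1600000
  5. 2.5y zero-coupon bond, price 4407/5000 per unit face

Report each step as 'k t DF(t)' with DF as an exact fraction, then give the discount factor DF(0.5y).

1 1/2 1219/1250
2 1 4769/5000
3 3/2 9239/10000
4 2 4441/5000
5 5/2 4407/5000
DF(0.5y) = 1219/1250 ≈ 0.975200

step 1 [0.5y] swap r/2=31/1219: DF=(1 − 31/1219·(0))/(1+31/1219) = 1219/1250 ≈ 0.975200
step 2 [1y] swap r/2=77/3215: DF=(1 − 77/3215·(0.975200))/(1+77/3215) = 4769/5000 ≈ 0.953800
step 3 [1.5y] swap r/2=761/28529: DF=(1 − 761/28529·(0.975200+0.953800))/(1+761/28529) = 9239/10000 ≈ 0.923900
step 4 [2y] bond c/2=1/160: DF=(1458531/1600000 − 1/160·(0.975200+0.953800+0.923900))/(1+1/160) = 4441/5000 ≈ 0.888200
step 5 [2.5y] zero: DF = P = 4407/5000 ≈ 0.881400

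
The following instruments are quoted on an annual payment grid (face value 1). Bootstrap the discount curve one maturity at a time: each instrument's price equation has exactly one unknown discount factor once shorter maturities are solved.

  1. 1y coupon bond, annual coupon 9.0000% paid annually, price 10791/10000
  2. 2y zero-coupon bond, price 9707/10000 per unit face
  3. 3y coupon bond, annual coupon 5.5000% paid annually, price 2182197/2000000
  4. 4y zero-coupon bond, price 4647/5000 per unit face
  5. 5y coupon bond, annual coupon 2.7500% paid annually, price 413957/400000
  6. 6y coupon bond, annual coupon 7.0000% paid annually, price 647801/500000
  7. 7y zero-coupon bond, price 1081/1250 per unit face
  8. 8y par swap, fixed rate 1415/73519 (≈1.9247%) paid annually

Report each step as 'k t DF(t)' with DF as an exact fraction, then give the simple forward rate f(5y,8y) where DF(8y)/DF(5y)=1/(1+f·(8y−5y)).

1 1 99/100
2 2 9707/10000
3 3 233/250
4 4 4647/5000
5 5 9049/10000
6 6 1127/1250
7 7 1081/1250
8 8 1717/2000
f(5y,8y) = ((9049/10000)/(1717/2000) − 1)/(3) = 464/25755 ≈ 1.8016%

step 1 [1y] bond c/1=9/100: DF=(10791/10000 − 9/100·(0))/(1+9/100) = 99/100 ≈ 0.990000
step 2 [2y] zero: DF = P = 9707/10000 ≈ 0.970700
step 3 [3y] bond c/1=11/200: DF=(2182197/2000000 − 11/200·(0.990000+0.970700))/(1+11/200) = 233/250 ≈ 0.932000
step 4 [4y] zero: DF = P = 4647/5000 ≈ 0.929400
step 5 [5y] bond c/1=11/400: DF=(413957/400000 − 11/400·(0.990000+0.970700+0.932000+0.929400))/(1+11/400) = 9049/10000 ≈ 0.904900
step 6 [6y] bond c/1=7/100: DF=(647801/500000 − 7/100·(0.990000+0.970700+0.932000+0.929400+0.904900))/(1+7/100) = 1127/1250 ≈ 0.901600
step 7 [7y] zero: DF = P = 1081/1250 ≈ 0.864800
step 8 [8y] swap r/1=1415/73519: DF=(1 − 1415/73519·(0.990000+0.970700+0.932000+0.929400+0.904900+0.901600+0.864800))/(1+1415/73519) = 1717/2000 ≈ 0.858500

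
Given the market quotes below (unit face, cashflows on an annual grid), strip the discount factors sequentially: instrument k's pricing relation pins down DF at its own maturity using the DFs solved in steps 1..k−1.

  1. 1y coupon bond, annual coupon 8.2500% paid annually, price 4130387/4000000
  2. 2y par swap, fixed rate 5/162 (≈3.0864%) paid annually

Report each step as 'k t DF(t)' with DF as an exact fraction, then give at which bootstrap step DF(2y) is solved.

step 1 [1y] bond c/1=33/400: DF=(4130387/4000000 − 33/400·(0))/(1+33/400) = 9539/10000 ≈ 0.953900
step 2 [2y] swap r/1=5/162: DF=(1 − 5/162·(0.953900))/(1+5/162) = 1883/2000 ≈ 0.941500

1 1 9539/10000
2 2 1883/2000
DF(2y) is solved at step 2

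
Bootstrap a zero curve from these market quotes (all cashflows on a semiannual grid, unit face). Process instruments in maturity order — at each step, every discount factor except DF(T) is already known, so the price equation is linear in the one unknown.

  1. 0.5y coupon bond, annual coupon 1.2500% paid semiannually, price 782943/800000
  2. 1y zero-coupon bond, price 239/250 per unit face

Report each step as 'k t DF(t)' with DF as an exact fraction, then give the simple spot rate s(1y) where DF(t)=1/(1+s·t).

1 1/2 4863/5000
2 1 239/250
s(1y) = (1/(239/250) − 1)/(1) = 11/239 ≈ 4.6025%

step 1 [0.5y] bond c/2=1/160: DF=(782943/800000 − 1/160·(0))/(1+1/160) = 4863/5000 ≈ 0.972600
step 2 [1y] zero: DF = P = 239/250 ≈ 0.956000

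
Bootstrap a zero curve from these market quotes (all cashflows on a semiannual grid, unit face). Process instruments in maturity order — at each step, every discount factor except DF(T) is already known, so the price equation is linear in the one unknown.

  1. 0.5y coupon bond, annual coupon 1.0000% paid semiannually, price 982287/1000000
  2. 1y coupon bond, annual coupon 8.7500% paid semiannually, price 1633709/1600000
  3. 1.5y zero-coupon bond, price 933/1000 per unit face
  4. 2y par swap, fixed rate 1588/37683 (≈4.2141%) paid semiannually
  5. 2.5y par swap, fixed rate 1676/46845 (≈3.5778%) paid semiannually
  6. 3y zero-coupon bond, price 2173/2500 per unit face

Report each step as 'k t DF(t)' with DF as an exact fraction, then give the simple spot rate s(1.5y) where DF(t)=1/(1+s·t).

1 1/2 4887/5000
2 1 9373/10000
3 3/2 933/1000
4 2 4603/5000
5 5/2 4581/5000
6 3 2173/2500
s(1.5y) = (1/(933/1000) − 1)/(3/2) = 134/2799 ≈ 4.7874%

step 1 [0.5y] bond c/2=1/200: DF=(982287/1000000 − 1/200·(0))/(1+1/200) = 4887/5000 ≈ 0.977400
step 2 [1y] bond c/2=7/160: DF=(1633709/1600000 − 7/160·(0.977400))/(1+7/160) = 9373/10000 ≈ 0.937300
step 3 [1.5y] zero: DF = P = 933/1000 ≈ 0.933000
step 4 [2y] swap r/2=794/37683: DF=(1 − 794/37683·(0.977400+0.937300+0.933000))/(1+794/37683) = 4603/5000 ≈ 0.920600
step 5 [2.5y] swap r/2=838/46845: DF=(1 − 838/46845·(0.977400+0.937300+0.933000+0.920600))/(1+838/46845) = 4581/5000 ≈ 0.916200
step 6 [3y] zero: DF = P = 2173/2500 ≈ 0.869200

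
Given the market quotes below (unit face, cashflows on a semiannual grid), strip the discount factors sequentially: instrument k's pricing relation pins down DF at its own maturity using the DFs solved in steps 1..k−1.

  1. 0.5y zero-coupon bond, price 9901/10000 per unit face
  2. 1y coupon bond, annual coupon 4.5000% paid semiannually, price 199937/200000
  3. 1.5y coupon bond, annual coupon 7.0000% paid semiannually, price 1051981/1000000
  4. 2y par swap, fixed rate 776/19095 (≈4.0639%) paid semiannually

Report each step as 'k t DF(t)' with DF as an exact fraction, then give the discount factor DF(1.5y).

step 1 [0.5y] zero: DF = P = 9901/10000 ≈ 0.990100
step 2 [1y] bond c/2=9/400: DF=(199937/200000 − 9/400·(0.990100))/(1+9/400) = 9559/10000 ≈ 0.955900
step 3 [1.5y] bond c/2=7/200: DF=(1051981/1000000 − 7/200·(0.990100+0.955900))/(1+7/200) = 4753/5000 ≈ 0.950600
step 4 [2y] swap r/2=388/19095: DF=(1 − 388/19095·(0.990100+0.955900+0.950600))/(1+388/19095) = 1153/1250 ≈ 0.922400

1 1/2 9901/10000
2 1 9559/10000
3 3/2 4753/5000
4 2 1153/1250
DF(1.5y) = 4753/5000 ≈ 0.950600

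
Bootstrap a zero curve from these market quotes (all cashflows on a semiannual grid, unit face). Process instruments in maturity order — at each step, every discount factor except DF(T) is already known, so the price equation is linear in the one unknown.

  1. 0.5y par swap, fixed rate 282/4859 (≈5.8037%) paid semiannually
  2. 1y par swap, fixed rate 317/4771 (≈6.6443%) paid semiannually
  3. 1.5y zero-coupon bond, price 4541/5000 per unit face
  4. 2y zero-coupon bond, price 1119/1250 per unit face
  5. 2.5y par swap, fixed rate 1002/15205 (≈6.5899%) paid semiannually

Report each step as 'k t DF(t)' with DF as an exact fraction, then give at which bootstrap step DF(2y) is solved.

1 1/2 4859/5000
2 1 4683/5000
3 3/2 4541/5000
4 2 1119/1250
5 5/2 8497/10000
DF(2y) is solved at step 4

step 1 [0.5y] swap r/2=141/4859: DF=(1 − 141/4859·(0))/(1+141/4859) = 4859/5000 ≈ 0.971800
step 2 [1y] swap r/2=317/9542: DF=(1 − 317/9542·(0.971800))/(1+317/9542) = 4683/5000 ≈ 0.936600
step 3 [1.5y] zero: DF = P = 4541/5000 ≈ 0.908200
step 4 [2y] zero: DF = P = 1119/1250 ≈ 0.895200
step 5 [2.5y] swap r/2=501/15205: DF=(1 − 501/15205·(0.971800+0.936600+0.908200+0.895200))/(1+501/15205) = 8497/10000 ≈ 0.849700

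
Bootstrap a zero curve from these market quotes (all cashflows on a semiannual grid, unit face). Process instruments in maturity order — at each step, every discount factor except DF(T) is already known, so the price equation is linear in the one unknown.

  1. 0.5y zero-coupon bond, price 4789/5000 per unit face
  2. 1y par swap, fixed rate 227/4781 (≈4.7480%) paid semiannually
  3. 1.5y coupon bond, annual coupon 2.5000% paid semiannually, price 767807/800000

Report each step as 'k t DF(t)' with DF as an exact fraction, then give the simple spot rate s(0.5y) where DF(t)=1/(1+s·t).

1 1/2 4789/5000
2 1 4773/5000
3 3/2 9243/10000
s(0.5y) = (1/(4789/5000) − 1)/(1/2) = 422/4789 ≈ 8.8119%

step 1 [0.5y] zero: DF = P = 4789/5000 ≈ 0.957800
step 2 [1y] swap r/2=227/9562: DF=(1 − 227/9562·(0.957800))/(1+227/9562) = 4773/5000 ≈ 0.954600
step 3 [1.5y] bond c/2=1/80: DF=(767807/800000 − 1/80·(0.957800+0.954600))/(1+1/80) = 9243/10000 ≈ 0.924300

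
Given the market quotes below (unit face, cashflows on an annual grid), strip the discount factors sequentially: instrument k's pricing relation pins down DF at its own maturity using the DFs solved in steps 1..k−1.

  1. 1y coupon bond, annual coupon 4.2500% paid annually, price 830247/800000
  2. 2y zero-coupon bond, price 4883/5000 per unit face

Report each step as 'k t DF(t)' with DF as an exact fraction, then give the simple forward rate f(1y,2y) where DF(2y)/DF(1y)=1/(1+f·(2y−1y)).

step 1 [1y] bond c/1=17/400: DF=(830247/800000 − 17/400·(0))/(1+17/400) = 1991/2000 ≈ 0.995500
step 2 [2y] zero: DF = P = 4883/5000 ≈ 0.976600

1 1 1991/2000
2 2 4883/5000
f(1y,2y) = ((1991/2000)/(4883/5000) − 1)/(1) = 189/9766 ≈ 1.9353%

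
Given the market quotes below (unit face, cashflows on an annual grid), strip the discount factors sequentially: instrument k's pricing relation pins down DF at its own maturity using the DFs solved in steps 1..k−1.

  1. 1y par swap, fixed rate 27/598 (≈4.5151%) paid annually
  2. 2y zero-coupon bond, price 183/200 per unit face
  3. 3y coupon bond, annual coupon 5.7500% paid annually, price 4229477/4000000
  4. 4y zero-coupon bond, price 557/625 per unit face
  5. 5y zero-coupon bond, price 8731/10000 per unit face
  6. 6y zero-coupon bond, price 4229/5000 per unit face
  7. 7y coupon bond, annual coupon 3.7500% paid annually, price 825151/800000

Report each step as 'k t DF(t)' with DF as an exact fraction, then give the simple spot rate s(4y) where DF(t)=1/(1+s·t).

1 1 598/625
2 2 183/200
3 3 8981/10000
4 4 557/625
5 5 8731/10000
6 6 4229/5000
7 7 7997/10000
s(4y) = (1/(557/625) − 1)/(4) = 17/557 ≈ 3.0521%

step 1 [1y] swap r/1=27/598: DF=(1 − 27/598·(0))/(1+27/598) = 598/625 ≈ 0.956800
step 2 [2y] zero: DF = P = 183/200 ≈ 0.915000
step 3 [3y] bond c/1=23/400: DF=(4229477/4000000 − 23/400·(0.956800+0.915000))/(1+23/400) = 8981/10000 ≈ 0.898100
step 4 [4y] zero: DF = P = 557/625 ≈ 0.891200
step 5 [5y] zero: DF = P = 8731/10000 ≈ 0.873100
step 6 [6y] zero: DF = P = 4229/5000 ≈ 0.845800
step 7 [7y] bond c/1=3/80: DF=(825151/800000 − 3/80·(0.956800+0.915000+0.898100+0.891200+0.873100+0.845800))/(1+3/80) = 7997/10000 ≈ 0.799700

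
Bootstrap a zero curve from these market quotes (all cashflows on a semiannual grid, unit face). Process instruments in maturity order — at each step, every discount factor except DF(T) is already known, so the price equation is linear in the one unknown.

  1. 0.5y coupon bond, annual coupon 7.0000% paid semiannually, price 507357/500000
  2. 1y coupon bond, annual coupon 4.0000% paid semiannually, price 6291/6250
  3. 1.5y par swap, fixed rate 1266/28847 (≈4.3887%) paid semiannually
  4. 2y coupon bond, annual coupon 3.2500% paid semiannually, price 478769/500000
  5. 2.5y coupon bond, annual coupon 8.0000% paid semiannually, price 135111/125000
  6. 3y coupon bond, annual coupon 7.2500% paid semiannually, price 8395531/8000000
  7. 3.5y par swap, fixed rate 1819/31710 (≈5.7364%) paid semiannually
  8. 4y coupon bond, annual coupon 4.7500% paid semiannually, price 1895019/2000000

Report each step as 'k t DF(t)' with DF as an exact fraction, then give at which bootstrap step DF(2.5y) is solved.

1 1/2 2451/2500
2 1 2419/2500
3 3/2 9367/10000
4 2 8961/10000
5 5/2 8939/10000
6 3 2123/2500
7 7/2 8181/10000
8 4 973/1250
DF(2.5y) is solved at step 5

step 1 [0.5y] bond c/2=7/200: DF=(507357/500000 − 7/200·(0))/(1+7/200) = 2451/2500 ≈ 0.980400
step 2 [1y] bond c/2=1/50: DF=(6291/6250 − 1/50·(0.980400))/(1+1/50) = 2419/2500 ≈ 0.967600
step 3 [1.5y] swap r/2=633/28847: DF=(1 − 633/28847·(0.980400+0.967600))/(1+633/28847) = 9367/10000 ≈ 0.936700
step 4 [2y] bond c/2=13/800: DF=(478769/500000 − 13/800·(0.980400+0.967600+0.936700))/(1+13/800) = 8961/10000 ≈ 0.896100
step 5 [2.5y] bond c/2=1/25: DF=(135111/125000 − 1/25·(0.980400+0.967600+0.936700+0.896100))/(1+1/25) = 8939/10000 ≈ 0.893900
step 6 [3y] bond c/2=29/800: DF=(8395531/8000000 − 29/800·(0.980400+0.967600+0.936700+0.896100+0.893900))/(1+29/800) = 2123/2500 ≈ 0.849200
step 7 [3.5y] swap r/2=1819/63420: DF=(1 − 1819/63420·(0.980400+0.967600+0.936700+0.896100+0.893900+0.849200))/(1+1819/63420) = 8181/10000 ≈ 0.818100
step 8 [4y] bond c/2=19/800: DF=(1895019/2000000 − 19/800·(0.980400+0.967600+0.936700+0.896100+0.893900+0.849200+0.818100))/(1+19/800) = 973/1250 ≈ 0.778400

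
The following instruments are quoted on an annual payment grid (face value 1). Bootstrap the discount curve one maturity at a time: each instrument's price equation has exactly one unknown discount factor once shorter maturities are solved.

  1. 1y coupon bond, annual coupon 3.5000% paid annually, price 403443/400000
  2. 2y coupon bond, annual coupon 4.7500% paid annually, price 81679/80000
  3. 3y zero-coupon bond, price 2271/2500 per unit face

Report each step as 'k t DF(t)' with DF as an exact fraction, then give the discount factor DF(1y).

1 1 1949/2000
2 2 1861/2000
3 3 2271/2500
DF(1y) = 1949/2000 ≈ 0.974500

step 1 [1y] bond c/1=7/200: DF=(403443/400000 − 7/200·(0))/(1+7/200) = 1949/2000 ≈ 0.974500
step 2 [2y] bond c/1=19/400: DF=(81679/80000 − 19/400·(0.974500))/(1+19/400) = 1861/2000 ≈ 0.930500
step 3 [3y] zero: DF = P = 2271/2500 ≈ 0.908400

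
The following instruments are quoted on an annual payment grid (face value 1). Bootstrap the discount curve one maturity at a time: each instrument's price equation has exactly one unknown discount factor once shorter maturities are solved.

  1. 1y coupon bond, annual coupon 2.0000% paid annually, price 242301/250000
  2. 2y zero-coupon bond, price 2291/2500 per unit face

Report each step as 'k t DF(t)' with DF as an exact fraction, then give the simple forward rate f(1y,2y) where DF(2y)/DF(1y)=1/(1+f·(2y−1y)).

step 1 [1y] bond c/1=1/50: DF=(242301/250000 − 1/50·(0))/(1+1/50) = 4751/5000 ≈ 0.950200
step 2 [2y] zero: DF = P = 2291/2500 ≈ 0.916400

1 1 4751/5000
2 2 2291/2500
f(1y,2y) = ((4751/5000)/(2291/2500) − 1)/(1) = 169/4582 ≈ 3.6883%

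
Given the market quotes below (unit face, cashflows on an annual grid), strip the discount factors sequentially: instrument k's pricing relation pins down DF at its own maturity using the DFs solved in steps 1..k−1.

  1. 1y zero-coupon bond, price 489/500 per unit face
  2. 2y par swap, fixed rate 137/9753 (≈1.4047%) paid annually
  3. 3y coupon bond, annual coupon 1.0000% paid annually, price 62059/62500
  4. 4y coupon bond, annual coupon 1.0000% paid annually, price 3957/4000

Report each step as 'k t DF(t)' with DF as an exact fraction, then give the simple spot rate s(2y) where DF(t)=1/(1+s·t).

step 1 [1y] zero: DF = P = 489/500 ≈ 0.978000
step 2 [2y] swap r/1=137/9753: DF=(1 − 137/9753·(0.978000))/(1+137/9753) = 4863/5000 ≈ 0.972600
step 3 [3y] bond c/1=1/100: DF=(62059/62500 − 1/100·(0.978000+0.972600))/(1+1/100) = 4819/5000 ≈ 0.963800
step 4 [4y] bond c/1=1/100: DF=(3957/4000 − 1/100·(0.978000+0.972600+0.963800))/(1+1/100) = 4753/5000 ≈ 0.950600

1 1 489/500
2 2 4863/5000
3 3 4819/5000
4 4 4753/5000
s(2y) = (1/(4863/5000) − 1)/(2) = 137/9726 ≈ 1.4086%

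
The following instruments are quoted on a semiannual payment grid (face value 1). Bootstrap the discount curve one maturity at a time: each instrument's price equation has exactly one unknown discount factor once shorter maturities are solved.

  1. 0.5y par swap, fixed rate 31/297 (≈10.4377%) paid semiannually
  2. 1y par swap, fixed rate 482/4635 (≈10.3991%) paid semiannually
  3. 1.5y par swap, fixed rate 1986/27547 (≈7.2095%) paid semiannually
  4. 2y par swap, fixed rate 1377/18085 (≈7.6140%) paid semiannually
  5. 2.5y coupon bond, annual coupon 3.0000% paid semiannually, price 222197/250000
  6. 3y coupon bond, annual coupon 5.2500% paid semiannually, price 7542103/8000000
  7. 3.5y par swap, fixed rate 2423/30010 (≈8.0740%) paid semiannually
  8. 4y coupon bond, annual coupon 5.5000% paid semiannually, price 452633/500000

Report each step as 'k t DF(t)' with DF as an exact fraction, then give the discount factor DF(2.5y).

1 1/2 594/625
2 1 2259/2500
3 3/2 9007/10000
4 2 8623/10000
5 5/2 4111/5000
6 3 8051/10000
7 7/2 7577/10000
8 4 1801/2500
DF(2.5y) = 4111/5000 ≈ 0.822200

step 1 [0.5y] swap r/2=31/594: DF=(1 − 31/594·(0))/(1+31/594) = 594/625 ≈ 0.950400
step 2 [1y] swap r/2=241/4635: DF=(1 − 241/4635·(0.950400))/(1+241/4635) = 2259/2500 ≈ 0.903600
step 3 [1.5y] swap r/2=993/27547: DF=(1 − 993/27547·(0.950400+0.903600))/(1+993/27547) = 9007/10000 ≈ 0.900700
step 4 [2y] swap r/2=1377/36170: DF=(1 − 1377/36170·(0.950400+0.903600+0.900700))/(1+1377/36170) = 8623/10000 ≈ 0.862300
step 5 [2.5y] bond c/2=3/200: DF=(222197/250000 − 3/200·(0.950400+0.903600+0.900700+0.862300))/(1+3/200) = 4111/5000 ≈ 0.822200
step 6 [3y] bond c/2=21/800: DF=(7542103/8000000 − 21/800·(0.950400+0.903600+0.900700+0.862300+0.822200))/(1+21/800) = 8051/10000 ≈ 0.805100
step 7 [3.5y] swap r/2=2423/60020: DF=(1 − 2423/60020·(0.950400+0.903600+0.900700+0.862300+0.822200+0.805100))/(1+2423/60020) = 7577/10000 ≈ 0.757700
step 8 [4y] bond c/2=11/400: DF=(452633/500000 − 11/400·(0.950400+0.903600+0.900700+0.862300+0.822200+0.805100+0.757700))/(1+11/400) = 1801/2500 ≈ 0.720400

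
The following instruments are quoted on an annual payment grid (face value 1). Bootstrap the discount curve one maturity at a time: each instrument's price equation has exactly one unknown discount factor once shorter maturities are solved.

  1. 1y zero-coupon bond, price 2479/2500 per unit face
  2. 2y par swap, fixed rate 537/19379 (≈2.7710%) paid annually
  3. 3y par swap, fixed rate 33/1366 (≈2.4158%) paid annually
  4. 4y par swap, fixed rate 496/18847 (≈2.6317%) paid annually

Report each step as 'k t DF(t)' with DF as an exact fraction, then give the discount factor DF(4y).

step 1 [1y] zero: DF = P = 2479/2500 ≈ 0.991600
step 2 [2y] swap r/1=537/19379: DF=(1 − 537/19379·(0.991600))/(1+537/19379) = 9463/10000 ≈ 0.946300
step 3 [3y] swap r/1=33/1366: DF=(1 − 33/1366·(0.991600+0.946300))/(1+33/1366) = 9307/10000 ≈ 0.930700
step 4 [4y] swap r/1=496/18847: DF=(1 − 496/18847·(0.991600+0.946300+0.930700))/(1+496/18847) = 563/625 ≈ 0.900800

1 1 2479/2500
2 2 9463/10000
3 3 9307/10000
4 4 563/625
DF(4y) = 563/625 ≈ 0.900800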